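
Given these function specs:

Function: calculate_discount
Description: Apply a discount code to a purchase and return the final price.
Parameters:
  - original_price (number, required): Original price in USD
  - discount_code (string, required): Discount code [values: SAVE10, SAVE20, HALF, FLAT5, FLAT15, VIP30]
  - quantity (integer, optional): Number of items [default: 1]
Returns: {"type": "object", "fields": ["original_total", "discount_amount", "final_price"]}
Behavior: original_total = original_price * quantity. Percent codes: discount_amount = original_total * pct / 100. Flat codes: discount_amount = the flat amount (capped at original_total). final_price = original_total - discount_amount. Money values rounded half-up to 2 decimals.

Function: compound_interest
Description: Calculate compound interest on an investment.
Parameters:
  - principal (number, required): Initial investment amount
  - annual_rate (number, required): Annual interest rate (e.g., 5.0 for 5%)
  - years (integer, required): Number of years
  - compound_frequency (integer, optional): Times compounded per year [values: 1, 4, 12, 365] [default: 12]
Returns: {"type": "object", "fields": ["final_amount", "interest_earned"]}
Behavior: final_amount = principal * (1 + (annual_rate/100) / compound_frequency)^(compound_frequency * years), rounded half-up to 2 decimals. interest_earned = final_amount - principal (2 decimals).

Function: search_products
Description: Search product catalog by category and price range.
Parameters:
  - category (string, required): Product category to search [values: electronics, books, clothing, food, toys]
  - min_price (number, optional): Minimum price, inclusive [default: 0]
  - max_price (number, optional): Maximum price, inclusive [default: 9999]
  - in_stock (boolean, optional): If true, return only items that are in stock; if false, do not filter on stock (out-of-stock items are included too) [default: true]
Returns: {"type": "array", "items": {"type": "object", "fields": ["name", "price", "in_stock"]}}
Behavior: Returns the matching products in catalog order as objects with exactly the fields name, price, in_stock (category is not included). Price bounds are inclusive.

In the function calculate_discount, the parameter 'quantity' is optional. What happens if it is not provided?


The calculate_discount spec declares:
  - quantity (integer, optional): Number of items [default: 1]
It defaults to 1


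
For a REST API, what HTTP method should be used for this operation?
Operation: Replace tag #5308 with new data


GET = read, POST = create, PUT = update/replace, DELETE = remove
This operation is an update/replace.
PUT


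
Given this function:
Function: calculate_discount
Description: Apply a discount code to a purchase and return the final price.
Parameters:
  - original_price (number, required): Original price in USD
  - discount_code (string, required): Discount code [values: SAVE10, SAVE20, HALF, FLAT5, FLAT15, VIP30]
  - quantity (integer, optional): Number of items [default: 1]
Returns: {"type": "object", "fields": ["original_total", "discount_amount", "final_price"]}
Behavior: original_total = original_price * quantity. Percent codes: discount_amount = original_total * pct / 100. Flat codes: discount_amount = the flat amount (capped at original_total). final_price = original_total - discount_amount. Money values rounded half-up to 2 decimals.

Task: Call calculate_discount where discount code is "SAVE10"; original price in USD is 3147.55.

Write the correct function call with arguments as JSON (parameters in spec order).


Mapping each described value to its parameter name:
  'Discount code' -> discount_code = "SAVE10"
  'Original price in USD' -> original_price = 3147.55
calculate_discount({"original_price": 3147.55, "discount_code": "SAVE10"})


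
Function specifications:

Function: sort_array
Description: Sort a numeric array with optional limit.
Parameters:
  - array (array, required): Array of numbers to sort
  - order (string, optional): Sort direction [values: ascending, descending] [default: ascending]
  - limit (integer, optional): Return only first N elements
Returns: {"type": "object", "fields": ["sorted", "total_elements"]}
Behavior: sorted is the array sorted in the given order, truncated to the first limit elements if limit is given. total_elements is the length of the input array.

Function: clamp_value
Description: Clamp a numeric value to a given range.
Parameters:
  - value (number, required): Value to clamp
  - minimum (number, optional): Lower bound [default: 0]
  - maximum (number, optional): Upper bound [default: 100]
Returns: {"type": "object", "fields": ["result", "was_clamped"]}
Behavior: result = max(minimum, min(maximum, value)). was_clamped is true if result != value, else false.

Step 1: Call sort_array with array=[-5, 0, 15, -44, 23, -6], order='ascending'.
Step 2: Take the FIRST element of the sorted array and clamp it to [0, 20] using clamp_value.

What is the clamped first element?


Step 1: sort_array(order=ascending)
  sorted: [-44, -6, -5, 0, 15, 23]
  -> first element = -44
Step 2: clamp_value(value=-44, minimum=0, maximum=20)
  result = max(0, min(20, -44)) = max(0, -44) = 0
  was_clamped = (0 != -44) = true
  -> result = 0
0


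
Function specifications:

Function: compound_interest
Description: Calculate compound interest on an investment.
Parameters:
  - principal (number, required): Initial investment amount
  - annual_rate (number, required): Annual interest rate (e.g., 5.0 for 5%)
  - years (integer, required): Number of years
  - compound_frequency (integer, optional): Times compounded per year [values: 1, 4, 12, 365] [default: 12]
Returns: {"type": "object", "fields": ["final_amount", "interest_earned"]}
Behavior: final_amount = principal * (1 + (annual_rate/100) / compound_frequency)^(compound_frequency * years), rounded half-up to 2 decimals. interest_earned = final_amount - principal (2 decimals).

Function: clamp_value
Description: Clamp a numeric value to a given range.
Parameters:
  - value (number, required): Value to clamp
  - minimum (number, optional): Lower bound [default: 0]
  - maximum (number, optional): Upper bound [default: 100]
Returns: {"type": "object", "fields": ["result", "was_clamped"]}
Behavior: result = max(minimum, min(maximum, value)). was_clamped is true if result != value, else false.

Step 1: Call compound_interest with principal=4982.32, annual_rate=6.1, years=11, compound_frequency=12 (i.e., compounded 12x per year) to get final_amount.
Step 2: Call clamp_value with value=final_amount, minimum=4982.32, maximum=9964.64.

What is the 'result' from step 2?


Step 1: compound_interest
  rate per period = 6.1/100/12 = 0.005083333333 (keep full precision); periods = 12 * 11 = 132
  (1 + 0.005083333333)^132 = 1.95287042
  final_amount = 4982.32 * 1.95287042 = 9729.82534 -> 9729.83
  interest_earned = 9729.83 - 4982.32 = 4747.51
  -> final_amount = 9729.83
Step 2: clamp_value(value=9729.83, minimum=4982.32, maximum=9964.64)
  result = max(4982.32, min(9964.64, 9729.83)) = max(4982.32, 9729.83) = 9729.83
  was_clamped = (9729.83 != 9729.83) = false
  -> result = 9729.83
9729.83


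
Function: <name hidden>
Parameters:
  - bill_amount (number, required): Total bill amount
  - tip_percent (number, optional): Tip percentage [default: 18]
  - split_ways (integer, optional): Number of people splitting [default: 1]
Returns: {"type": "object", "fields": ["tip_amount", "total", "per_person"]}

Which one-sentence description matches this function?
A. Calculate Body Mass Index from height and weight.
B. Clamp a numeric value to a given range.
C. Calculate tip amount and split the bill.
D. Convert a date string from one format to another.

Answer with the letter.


Parameters bill_amount, tip_percent, split_ways and return ["tip_amount", "total", "per_person"] fit: Calculate tip amount and split the bill.
C


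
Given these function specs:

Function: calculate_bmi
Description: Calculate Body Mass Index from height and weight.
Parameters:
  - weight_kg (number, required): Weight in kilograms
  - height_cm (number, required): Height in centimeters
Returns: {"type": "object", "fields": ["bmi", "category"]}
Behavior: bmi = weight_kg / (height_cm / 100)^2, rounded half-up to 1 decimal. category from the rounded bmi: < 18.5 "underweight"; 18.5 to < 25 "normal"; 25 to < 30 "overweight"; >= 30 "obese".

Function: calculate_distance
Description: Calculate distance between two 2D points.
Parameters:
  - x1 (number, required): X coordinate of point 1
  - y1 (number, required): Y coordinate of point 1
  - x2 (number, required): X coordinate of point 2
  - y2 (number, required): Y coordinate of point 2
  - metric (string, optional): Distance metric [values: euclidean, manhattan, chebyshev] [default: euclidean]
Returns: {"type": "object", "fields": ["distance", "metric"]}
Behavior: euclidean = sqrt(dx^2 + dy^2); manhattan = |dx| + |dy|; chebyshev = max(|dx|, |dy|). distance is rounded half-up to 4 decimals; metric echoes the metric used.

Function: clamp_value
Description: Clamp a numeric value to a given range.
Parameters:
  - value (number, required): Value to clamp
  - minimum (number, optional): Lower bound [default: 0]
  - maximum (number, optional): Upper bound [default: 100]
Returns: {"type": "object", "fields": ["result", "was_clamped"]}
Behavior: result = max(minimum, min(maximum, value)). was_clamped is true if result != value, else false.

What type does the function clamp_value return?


The clamp_value spec declares Returns: {"type": "object", "fields": ["result", "was_clamped"]}
Type:
object


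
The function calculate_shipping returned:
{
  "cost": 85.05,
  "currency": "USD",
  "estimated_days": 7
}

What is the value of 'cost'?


85.05


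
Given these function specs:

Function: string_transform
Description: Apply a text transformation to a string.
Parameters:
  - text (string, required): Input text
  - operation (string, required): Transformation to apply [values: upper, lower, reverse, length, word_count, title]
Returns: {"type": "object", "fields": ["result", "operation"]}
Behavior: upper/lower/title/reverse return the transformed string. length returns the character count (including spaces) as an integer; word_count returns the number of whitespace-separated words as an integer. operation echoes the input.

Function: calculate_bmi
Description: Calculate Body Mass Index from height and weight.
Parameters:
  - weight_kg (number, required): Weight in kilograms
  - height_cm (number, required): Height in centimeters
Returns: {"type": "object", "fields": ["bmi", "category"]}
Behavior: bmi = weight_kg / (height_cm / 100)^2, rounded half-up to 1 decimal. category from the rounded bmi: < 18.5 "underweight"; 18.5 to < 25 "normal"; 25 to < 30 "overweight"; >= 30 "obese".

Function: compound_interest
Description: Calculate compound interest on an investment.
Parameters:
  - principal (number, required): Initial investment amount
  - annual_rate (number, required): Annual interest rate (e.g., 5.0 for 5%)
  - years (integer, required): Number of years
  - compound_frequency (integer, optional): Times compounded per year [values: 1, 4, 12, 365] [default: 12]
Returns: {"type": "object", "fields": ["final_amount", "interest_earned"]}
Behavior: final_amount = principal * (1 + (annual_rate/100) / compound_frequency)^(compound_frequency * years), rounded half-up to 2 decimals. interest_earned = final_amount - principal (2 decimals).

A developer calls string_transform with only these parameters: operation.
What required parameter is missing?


Required parameters: text, operation
Provided: operation
Missing: text
text


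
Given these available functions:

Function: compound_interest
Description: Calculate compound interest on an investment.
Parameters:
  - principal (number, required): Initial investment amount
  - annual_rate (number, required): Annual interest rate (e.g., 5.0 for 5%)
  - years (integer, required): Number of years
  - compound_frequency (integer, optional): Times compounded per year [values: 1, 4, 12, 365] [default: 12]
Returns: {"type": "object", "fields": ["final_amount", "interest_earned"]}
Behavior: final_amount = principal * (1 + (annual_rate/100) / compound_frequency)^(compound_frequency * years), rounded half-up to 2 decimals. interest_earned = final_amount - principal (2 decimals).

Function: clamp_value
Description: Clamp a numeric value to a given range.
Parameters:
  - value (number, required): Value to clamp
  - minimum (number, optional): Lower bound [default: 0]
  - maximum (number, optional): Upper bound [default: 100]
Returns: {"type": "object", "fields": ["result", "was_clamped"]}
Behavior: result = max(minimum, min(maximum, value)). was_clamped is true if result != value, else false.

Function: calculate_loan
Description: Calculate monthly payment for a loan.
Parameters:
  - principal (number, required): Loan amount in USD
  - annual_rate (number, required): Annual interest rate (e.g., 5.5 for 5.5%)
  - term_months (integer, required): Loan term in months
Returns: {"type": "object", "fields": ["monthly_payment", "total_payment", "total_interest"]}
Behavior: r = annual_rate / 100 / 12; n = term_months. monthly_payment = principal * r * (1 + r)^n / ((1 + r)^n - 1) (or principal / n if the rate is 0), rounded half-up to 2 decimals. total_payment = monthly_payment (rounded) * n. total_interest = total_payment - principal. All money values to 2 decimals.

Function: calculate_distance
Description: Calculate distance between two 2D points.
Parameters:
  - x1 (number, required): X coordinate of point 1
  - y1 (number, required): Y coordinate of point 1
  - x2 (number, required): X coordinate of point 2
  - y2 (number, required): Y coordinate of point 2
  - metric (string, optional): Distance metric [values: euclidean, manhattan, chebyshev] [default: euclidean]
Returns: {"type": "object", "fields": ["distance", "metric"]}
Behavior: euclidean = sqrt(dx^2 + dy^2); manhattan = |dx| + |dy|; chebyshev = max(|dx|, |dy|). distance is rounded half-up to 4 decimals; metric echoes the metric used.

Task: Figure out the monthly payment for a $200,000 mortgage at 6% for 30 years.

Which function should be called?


The task needs a function whose description is: Calculate monthly payment for a loan.
calculate_loan


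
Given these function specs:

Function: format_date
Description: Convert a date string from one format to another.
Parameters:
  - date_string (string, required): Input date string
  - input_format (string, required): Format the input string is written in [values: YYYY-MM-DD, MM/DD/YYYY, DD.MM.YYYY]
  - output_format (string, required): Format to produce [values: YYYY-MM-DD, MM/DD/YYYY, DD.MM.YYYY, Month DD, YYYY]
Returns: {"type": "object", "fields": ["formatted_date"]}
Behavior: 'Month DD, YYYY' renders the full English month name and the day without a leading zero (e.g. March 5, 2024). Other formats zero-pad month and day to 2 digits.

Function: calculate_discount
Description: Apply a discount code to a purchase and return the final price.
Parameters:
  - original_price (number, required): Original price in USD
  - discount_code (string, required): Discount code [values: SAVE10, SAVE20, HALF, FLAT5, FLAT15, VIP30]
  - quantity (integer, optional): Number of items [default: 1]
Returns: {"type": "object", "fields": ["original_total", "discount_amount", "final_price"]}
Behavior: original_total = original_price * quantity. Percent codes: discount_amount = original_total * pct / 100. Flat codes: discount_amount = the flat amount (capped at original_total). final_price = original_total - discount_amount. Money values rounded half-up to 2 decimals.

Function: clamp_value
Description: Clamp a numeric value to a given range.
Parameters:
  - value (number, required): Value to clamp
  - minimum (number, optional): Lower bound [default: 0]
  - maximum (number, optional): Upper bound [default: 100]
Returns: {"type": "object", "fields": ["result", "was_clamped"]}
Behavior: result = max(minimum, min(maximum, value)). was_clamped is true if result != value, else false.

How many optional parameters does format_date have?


Parameters of format_date: date_string (required), input_format (required), output_format (required)
Optional count:
0


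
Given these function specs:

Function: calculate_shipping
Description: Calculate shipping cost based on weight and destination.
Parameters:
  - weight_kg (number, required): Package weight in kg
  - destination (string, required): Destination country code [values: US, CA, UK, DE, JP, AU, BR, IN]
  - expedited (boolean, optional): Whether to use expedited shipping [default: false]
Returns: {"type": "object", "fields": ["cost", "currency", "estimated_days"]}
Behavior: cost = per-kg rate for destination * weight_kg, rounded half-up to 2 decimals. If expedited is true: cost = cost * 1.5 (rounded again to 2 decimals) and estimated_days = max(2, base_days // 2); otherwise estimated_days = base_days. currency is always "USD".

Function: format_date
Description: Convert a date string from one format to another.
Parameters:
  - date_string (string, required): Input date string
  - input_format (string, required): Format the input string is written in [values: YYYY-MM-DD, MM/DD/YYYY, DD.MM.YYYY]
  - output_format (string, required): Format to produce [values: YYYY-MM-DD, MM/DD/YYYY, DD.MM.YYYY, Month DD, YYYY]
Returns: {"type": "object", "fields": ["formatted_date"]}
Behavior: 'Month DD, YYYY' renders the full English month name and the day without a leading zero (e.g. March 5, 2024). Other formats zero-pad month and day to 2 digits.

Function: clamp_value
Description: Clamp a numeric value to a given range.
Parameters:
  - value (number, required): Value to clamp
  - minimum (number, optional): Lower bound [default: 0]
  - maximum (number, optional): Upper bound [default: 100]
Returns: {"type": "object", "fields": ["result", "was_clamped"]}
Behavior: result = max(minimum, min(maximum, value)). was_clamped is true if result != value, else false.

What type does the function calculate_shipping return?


The calculate_shipping spec declares Returns: {"type": "object", "fields": ["cost", "currency", "estimated_days"]}
Type:
object


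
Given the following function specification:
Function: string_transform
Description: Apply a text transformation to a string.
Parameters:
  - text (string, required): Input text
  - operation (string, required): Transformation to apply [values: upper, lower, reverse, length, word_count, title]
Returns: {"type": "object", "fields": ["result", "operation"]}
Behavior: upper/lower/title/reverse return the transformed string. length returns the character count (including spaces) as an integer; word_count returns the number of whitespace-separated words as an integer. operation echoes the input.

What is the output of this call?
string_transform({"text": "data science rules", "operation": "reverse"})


reverse('data science rules') = 'selur ecneics atad'
Output:
{"result": "selur ecneics atad", "operation": "reverse"}


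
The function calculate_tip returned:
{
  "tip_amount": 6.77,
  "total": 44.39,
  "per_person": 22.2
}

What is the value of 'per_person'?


22.2


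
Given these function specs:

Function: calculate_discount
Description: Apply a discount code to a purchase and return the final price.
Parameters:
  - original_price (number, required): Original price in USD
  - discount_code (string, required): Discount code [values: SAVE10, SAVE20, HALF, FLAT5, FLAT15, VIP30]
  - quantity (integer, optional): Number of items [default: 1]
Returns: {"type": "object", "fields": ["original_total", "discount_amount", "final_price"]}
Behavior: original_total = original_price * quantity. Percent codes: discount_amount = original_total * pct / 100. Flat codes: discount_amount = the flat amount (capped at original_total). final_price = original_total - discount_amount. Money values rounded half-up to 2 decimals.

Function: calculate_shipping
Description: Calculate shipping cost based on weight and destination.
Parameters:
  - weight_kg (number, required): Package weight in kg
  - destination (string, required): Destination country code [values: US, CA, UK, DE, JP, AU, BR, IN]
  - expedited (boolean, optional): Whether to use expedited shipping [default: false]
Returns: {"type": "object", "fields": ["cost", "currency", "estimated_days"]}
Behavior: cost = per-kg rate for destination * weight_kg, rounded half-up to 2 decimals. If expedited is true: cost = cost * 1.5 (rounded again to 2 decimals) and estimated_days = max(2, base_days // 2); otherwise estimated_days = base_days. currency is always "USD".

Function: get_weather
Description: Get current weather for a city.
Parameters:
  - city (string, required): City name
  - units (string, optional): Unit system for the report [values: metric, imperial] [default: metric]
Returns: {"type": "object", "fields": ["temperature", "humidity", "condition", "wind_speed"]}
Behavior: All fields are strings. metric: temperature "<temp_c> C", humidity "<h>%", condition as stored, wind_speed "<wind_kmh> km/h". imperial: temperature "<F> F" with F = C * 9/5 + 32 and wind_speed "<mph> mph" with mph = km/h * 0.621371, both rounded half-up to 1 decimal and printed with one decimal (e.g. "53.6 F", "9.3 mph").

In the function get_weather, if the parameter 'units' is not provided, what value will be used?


The get_weather spec declares:
  - units (string, optional): Unit system for the report [values: metric, imperial] [default: metric]
Default:
metric


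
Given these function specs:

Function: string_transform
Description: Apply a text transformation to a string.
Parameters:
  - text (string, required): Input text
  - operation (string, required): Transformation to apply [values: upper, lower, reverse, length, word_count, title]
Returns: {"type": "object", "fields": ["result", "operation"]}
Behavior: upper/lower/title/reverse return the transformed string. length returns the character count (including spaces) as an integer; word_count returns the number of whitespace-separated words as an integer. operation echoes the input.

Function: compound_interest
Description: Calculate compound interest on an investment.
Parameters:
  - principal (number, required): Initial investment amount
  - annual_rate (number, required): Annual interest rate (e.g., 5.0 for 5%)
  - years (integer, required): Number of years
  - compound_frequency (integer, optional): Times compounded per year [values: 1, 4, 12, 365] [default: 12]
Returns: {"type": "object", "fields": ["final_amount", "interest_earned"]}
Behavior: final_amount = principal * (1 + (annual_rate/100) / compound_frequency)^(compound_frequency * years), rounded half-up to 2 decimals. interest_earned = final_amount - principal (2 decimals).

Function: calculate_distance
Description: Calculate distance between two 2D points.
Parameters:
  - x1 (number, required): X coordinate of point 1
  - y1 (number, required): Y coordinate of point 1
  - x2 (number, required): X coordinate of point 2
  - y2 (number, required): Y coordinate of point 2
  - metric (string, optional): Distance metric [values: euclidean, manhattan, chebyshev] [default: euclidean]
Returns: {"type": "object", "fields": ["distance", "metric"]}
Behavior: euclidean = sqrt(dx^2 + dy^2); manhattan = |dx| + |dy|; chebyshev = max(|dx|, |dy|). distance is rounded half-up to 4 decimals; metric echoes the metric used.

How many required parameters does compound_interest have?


Parameters of compound_interest: principal (required), annual_rate (required), years (required), compound_frequency (optional)
Required count:
3


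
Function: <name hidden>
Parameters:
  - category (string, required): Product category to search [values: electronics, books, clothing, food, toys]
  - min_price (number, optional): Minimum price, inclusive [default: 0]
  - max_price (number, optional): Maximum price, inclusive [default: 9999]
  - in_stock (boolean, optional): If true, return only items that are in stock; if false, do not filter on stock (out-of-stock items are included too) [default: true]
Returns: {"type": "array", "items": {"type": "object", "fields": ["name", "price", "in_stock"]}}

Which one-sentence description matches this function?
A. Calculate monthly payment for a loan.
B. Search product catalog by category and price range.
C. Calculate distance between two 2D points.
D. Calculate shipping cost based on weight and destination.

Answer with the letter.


Parameters category, min_price, max_price, in_stock and return "array" fit: Search product catalog by category and price range.
B


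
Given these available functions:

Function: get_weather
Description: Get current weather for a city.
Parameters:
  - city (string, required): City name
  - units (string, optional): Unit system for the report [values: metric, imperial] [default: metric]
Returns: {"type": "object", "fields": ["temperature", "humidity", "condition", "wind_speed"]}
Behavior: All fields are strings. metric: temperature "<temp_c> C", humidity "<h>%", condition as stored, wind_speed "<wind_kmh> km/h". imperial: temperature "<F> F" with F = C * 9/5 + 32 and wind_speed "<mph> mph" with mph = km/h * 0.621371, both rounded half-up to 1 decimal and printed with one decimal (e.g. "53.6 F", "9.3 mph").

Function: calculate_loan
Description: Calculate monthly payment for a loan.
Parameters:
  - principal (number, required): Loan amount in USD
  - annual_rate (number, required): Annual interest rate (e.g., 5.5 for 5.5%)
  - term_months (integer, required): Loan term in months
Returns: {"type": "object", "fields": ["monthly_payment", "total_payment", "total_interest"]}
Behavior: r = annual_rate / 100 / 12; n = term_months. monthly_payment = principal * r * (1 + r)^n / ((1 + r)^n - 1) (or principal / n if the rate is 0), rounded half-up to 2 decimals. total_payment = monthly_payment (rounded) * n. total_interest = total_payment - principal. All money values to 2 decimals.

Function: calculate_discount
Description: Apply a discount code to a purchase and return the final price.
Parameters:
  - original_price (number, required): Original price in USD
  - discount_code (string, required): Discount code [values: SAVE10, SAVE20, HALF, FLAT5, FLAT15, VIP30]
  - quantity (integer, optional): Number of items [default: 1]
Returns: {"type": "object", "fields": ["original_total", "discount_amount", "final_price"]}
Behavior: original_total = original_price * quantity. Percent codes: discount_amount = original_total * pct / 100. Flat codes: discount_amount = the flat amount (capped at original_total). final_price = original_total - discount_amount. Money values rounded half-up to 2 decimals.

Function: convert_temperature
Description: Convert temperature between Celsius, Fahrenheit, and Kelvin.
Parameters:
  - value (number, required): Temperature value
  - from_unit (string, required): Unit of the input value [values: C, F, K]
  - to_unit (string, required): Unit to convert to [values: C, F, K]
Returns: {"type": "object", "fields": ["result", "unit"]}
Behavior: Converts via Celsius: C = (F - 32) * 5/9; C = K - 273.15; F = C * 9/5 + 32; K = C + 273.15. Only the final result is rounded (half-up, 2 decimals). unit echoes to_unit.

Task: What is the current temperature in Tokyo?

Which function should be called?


The task needs a function whose description is: Get current weather for a city.
get_weather


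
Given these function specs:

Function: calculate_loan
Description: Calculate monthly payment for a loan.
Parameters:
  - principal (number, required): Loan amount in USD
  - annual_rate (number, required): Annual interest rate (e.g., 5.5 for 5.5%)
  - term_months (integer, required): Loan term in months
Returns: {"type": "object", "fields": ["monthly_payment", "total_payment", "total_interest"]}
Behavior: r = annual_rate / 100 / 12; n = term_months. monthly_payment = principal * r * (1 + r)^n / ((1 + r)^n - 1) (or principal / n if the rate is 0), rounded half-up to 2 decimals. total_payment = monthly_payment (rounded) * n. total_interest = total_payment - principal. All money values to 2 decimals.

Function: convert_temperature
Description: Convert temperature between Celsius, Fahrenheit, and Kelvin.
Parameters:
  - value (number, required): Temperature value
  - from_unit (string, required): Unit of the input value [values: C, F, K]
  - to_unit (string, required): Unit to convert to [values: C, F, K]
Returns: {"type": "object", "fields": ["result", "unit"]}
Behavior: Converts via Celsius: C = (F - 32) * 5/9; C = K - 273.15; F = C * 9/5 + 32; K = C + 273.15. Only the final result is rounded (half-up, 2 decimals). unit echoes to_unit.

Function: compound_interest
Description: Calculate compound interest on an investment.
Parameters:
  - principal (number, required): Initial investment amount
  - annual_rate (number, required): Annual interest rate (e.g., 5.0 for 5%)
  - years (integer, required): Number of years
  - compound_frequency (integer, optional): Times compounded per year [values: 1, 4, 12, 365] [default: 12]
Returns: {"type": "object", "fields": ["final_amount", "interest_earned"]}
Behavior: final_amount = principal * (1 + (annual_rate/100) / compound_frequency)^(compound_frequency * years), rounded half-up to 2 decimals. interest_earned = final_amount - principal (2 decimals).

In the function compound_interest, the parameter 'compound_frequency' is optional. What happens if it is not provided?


The compound_interest spec declares:
  - compound_frequency (integer, optional): Times compounded per year [values: 1, 4, 12, 365] [default: 12]
It defaults to 12


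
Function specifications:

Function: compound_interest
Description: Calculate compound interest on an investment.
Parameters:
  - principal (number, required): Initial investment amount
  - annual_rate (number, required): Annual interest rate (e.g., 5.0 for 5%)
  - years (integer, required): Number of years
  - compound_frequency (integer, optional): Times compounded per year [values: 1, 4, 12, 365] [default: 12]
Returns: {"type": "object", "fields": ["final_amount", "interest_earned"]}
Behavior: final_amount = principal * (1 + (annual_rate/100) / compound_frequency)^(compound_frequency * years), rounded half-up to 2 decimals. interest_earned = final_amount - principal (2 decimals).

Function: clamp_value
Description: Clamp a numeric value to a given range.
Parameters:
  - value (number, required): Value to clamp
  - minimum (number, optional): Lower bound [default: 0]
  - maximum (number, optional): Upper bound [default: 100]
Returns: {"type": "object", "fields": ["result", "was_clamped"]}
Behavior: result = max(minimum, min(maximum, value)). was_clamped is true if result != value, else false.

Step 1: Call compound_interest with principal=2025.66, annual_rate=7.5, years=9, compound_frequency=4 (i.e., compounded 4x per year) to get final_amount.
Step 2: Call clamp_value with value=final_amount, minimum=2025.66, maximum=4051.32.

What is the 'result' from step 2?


Step 1: compound_interest
  rate per period = 7.5/100/4 = 0.01875 (keep full precision); periods = 4 * 9 = 36
  (1 + 0.01875)^36 = 1.95179582
  final_amount = 2025.66 * 1.95179582 = 3953.674715 -> 3953.67
  interest_earned = 3953.67 - 2025.66 = 1928.01
  -> final_amount = 3953.67
Step 2: clamp_value(value=3953.67, minimum=2025.66, maximum=4051.32)
  result = max(2025.66, min(4051.32, 3953.67)) = max(2025.66, 3953.67) = 3953.67
  was_clamped = (3953.67 != 3953.67) = false
  -> result = 3953.67
3953.67


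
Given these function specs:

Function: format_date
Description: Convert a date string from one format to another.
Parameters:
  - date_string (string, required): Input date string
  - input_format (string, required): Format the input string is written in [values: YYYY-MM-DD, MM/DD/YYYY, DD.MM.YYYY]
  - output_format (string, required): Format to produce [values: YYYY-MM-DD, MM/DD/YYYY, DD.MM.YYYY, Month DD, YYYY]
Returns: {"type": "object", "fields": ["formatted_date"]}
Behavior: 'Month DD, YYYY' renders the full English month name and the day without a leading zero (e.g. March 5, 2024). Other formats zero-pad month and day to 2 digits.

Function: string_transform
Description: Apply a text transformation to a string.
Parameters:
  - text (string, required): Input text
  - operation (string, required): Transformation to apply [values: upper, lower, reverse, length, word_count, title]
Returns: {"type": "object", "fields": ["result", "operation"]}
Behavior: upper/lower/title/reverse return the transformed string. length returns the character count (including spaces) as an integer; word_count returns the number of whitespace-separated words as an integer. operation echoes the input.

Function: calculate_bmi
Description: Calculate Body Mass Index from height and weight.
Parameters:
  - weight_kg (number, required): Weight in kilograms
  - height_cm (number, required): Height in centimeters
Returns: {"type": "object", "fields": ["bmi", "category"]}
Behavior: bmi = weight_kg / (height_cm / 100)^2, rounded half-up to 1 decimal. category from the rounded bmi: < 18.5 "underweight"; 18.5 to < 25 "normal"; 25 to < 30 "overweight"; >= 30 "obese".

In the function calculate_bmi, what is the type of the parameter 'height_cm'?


The calculate_bmi spec declares:
  - height_cm (number, required): Height in centimeters
Type:
number


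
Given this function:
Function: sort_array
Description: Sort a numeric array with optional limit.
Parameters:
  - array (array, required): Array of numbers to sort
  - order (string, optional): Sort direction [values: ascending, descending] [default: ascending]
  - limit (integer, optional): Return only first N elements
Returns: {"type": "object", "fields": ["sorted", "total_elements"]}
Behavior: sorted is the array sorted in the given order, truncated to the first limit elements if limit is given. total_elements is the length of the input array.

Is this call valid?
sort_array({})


Checking required parameters...
Missing required parameter: array
Invalid - missing required parameter 'array'


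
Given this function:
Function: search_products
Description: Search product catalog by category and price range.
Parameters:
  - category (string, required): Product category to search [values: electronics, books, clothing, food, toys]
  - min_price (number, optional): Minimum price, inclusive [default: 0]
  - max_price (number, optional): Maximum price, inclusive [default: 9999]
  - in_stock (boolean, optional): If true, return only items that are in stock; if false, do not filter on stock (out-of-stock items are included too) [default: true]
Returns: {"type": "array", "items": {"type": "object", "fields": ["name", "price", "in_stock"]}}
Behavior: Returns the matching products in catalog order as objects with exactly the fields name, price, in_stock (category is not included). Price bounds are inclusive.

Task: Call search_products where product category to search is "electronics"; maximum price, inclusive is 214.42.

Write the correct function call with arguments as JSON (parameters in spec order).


Mapping each described value to its parameter name:
  'Product category to search' -> category = "electronics"
  'Maximum price, inclusive' -> max_price = 214.42
search_products({"category": "electronics", "max_price": 214.42})


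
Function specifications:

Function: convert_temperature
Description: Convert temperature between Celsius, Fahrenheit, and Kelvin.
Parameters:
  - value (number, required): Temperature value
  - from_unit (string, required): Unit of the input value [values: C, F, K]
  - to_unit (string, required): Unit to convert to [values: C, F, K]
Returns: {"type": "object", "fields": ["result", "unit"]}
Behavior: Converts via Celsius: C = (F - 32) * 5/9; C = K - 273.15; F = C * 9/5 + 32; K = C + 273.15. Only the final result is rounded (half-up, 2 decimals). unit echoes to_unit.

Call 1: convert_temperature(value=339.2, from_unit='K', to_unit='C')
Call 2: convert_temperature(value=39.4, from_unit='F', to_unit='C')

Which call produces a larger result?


Call 1:
  To C: 339.2 - 273.15 = 66.05
  Target is C: 66.05
  Round to 2 decimals: 66.05
  -> 66.05 C
Call 2:
  To C: (39.4 - 32) * 5/9 = 4.111111
  Target is C: 4.111111
  Round to 2 decimals: 4.11
  -> 4.11 C
Call 1 (66.05 C)


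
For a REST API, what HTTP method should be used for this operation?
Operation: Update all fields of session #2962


GET = read, POST = create, PUT = update/replace, DELETE = remove
This operation is an update/replace.
PUT


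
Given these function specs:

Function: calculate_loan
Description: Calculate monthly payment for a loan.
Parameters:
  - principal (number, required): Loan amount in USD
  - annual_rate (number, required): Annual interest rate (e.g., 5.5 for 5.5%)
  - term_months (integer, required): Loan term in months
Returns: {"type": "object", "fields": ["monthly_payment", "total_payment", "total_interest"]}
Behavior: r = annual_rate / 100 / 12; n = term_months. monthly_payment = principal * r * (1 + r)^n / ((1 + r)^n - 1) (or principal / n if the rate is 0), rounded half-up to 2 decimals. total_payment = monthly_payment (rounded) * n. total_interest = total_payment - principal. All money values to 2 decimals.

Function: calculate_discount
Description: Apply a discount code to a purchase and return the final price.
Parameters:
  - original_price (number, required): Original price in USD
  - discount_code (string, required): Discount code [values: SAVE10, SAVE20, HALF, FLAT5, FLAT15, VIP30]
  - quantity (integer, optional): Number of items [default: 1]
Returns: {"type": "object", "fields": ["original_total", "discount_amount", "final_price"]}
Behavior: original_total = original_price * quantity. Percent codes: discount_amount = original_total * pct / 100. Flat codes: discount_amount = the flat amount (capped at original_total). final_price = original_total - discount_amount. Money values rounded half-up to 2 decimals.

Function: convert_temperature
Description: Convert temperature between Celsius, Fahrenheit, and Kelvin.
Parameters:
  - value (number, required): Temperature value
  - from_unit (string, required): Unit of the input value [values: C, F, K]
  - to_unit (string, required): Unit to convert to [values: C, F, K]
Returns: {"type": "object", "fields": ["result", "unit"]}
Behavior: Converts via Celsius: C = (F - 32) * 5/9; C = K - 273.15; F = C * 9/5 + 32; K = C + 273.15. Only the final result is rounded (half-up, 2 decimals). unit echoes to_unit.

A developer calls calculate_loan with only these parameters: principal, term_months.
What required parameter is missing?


Required parameters: principal, annual_rate, term_months
Provided: principal, term_months
Missing: annual_rate
annual_rate


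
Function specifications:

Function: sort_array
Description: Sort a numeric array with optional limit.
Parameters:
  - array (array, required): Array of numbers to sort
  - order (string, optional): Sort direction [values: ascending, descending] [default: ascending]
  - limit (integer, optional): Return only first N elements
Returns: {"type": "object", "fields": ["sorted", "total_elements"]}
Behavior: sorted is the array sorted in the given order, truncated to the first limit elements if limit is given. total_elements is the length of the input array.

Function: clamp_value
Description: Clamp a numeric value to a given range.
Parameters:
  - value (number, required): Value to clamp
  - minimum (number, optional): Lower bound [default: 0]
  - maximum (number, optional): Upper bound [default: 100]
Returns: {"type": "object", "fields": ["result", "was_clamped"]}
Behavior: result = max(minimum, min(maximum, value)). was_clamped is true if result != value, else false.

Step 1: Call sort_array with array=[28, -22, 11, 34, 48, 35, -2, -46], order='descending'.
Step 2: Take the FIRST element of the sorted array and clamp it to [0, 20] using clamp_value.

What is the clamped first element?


Step 1: sort_array(order=descending)
  sorted: [48, 35, 34, 28, 11, -2, -22, -46]
  -> first element = 48
Step 2: clamp_value(value=48, minimum=0, maximum=20)
  result = max(0, min(20, 48)) = max(0, 20) = 20
  was_clamped = (20 != 48) = true
  -> result = 20
20


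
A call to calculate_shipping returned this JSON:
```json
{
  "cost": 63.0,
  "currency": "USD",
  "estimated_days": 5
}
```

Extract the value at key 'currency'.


USD


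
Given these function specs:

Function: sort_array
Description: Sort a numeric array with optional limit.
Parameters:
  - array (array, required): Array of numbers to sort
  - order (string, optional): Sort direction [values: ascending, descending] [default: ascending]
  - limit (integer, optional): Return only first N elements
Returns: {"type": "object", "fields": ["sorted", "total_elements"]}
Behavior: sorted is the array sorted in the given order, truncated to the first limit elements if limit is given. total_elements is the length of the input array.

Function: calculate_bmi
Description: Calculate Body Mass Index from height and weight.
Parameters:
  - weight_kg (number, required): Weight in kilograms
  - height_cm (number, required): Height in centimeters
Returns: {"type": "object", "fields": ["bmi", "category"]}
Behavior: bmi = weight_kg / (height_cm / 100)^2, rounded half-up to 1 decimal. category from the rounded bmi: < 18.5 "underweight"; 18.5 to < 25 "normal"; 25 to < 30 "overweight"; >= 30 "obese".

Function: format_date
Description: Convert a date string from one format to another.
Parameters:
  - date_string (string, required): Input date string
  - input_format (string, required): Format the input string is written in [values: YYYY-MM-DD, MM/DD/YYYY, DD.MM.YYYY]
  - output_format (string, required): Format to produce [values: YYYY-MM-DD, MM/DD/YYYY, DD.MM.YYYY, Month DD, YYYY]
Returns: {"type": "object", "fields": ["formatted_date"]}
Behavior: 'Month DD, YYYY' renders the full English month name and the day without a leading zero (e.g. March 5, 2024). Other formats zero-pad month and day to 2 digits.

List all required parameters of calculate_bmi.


Parameters of calculate_bmi and their required/optional flag:
  weight_kg: required
  height_cm: required
height_cm, weight_kg
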